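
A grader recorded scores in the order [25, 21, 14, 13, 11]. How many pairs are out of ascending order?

For each element, count later entries that are smaller:
25: 4
21: 3
14: 2
13: 1
11: 0
Sum: 4 + 3 + 2 + 1 + 0 = 10

Inversions: 10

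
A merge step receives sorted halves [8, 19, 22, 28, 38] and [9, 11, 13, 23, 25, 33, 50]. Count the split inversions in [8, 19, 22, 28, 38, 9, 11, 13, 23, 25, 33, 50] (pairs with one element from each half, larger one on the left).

Count, for every r in R, how many entries of L exceed r:
r = 9: 19, 22, 28, 38 → 4
r = 11: 19, 22, 28, 38 → 4
r = 13: 19, 22, 28, 38 → 4
r = 23: 28, 38 → 2
r = 25: 28, 38 → 2
r = 33: 38 → 1
r = 50: none → 0
Cross-inversions: 4 + 4 + 4 + 2 + 2 + 1 + 0 = 17

17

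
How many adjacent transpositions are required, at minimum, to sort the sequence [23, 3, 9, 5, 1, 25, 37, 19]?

11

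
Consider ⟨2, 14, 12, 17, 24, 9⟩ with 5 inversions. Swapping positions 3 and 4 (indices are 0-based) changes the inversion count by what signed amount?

+1

Positions 3 and 4 hold 17 and 24; after swapping, the array is [2, 14, 12, 24, 17, 9].
Sweep left to right; for each value list the smaller values that follow it:
2: 0
14: 2
12: 1
24: 2
17: 1
9: 0
Sum: 0 + 2 + 1 + 2 + 1 + 0 = 6
Change: 6 − 5 = +1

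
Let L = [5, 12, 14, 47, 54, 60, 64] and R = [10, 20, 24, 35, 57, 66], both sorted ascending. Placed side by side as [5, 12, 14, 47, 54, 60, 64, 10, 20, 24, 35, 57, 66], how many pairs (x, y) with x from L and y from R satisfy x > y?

Take each right-half value and tally the left-half values above it:
r = 10: 12, 14, 47, 54, 60, 64 → 6
r = 20: 47, 54, 60, 64 → 4
r = 24: 47, 54, 60, 64 → 4
r = 35: 47, 54, 60, 64 → 4
r = 57: 60, 64 → 2
r = 66: none → 0
Cross-inversions: 6 + 4 + 4 + 4 + 2 + 0 = 20

20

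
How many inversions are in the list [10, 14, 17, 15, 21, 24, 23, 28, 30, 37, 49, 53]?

For each element, count later entries that are smaller:
10: 0
14: 0
17: 1
15: 0
21: 0
24: 1
23: 0
28: 0
30: 0
37: 0
49: 0
53: 0
Sum: 0 + 0 + 1 + 0 + 0 + 1 + 0 + 0 + 0 + 0 + 0 + 0 = 2

2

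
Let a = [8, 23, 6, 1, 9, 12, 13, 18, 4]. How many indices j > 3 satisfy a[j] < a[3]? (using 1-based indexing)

2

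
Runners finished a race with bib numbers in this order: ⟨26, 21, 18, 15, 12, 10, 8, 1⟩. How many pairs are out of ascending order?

Element-by-element contributions:
26: 7
21: 6
18: 5
15: 4
12: 3
10: 2
8: 1
1: 0
Sum: 7 + 6 + 5 + 4 + 3 + 2 + 1 + 0 = 28

There are 28 inversions.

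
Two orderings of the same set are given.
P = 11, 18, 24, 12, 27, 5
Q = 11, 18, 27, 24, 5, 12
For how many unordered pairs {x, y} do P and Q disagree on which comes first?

Assign each item its position (1..6) in the first ordering, then rewrite the second ordering as that position sequence:
positions: 11→1, 18→2, 24→3, 12→4, 27→5, 5→6
second ordering as positions: [1, 2, 5, 3, 6, 4]
Discordant pairs = inversions in this position sequence.
1: 0
2: 0
5: 3, 4 → 2
3: 0
6: 4 → 1
4: 0
Total: 0 + 0 + 2 + 0 + 1 + 0 = 3

3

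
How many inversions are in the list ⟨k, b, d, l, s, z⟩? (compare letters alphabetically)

2

Count, for each position, how many later elements it exceeds:
k → b, d → 2
b → none → 0
d → none → 0
l → none → 0
s → none → 0
z → none → 0
Sum: 2 + 0 + 0 + 0 + 0 + 0 = 2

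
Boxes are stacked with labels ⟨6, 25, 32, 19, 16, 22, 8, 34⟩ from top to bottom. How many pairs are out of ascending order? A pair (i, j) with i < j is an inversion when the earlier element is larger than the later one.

There are 12 inversions.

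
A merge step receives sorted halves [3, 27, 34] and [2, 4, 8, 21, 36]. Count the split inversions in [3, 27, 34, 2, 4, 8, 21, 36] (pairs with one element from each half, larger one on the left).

9

For each element r of the right run, count left-run elements greater than r:
r = 2: 3, 27, 34 → 3
r = 4: 27, 34 → 2
r = 8: 27, 34 → 2
r = 21: 27, 34 → 2
r = 36: none → 0
Cross-inversions: 3 + 2 + 2 + 2 + 0 = 9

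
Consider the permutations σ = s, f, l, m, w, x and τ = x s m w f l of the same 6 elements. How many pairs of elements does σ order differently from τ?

Assign each item its position (1..6) in the first ordering, then rewrite the second ordering as that position sequence:
positions: s→1, f→2, l→3, m→4, w→5, x→6
second ordering as positions: [6, 1, 4, 5, 2, 3]
Discordant pairs = inversions in this position sequence.
6: 1, 4, 5, 2, 3 → 5
1: 0
4: 2, 3 → 2
5: 2, 3 → 2
2: 0
3: 0
Total: 5 + 0 + 2 + 2 + 0 + 0 = 9

9 discordant pairs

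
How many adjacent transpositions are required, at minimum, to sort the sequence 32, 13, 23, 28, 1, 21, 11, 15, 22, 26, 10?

Adjacent swaps: 33

The minimum number of adjacent swaps to sort an array equals its inversion count, since every such swap removes exactly one inversion.
Count inversions — for each element, later elements that are smaller:
32: 13, 23, 28, 1, 21, 11, 15, 22, 26, 10 → 10
13: 1, 11, 10 → 3
23: 1, 21, 11, 15, 22, 10 → 6
28: 1, 21, 11, 15, 22, 26, 10 → 7
1: none → 0
21: 11, 15, 10 → 3
11: 10 → 1
15: 10 → 1
22: 10 → 1
26: 10 → 1
10: none → 0
Total inversions: 10 + 3 + 6 + 7 + 0 + 3 + 1 + 1 + 1 + 1 + 0 = 33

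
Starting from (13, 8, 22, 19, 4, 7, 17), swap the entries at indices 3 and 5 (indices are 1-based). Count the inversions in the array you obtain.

9

Positions 3 and 5 hold 22 and 4; after swapping, the array is [13, 8, 4, 19, 22, 7, 17].
For each element, count later entries that are smaller:
13 → 8, 4, 7 → 3
8 → 4, 7 → 2
4 → none → 0
19 → 7, 17 → 2
22 → 7, 17 → 2
7 → none → 0
17 → none → 0
Sum: 3 + 2 + 0 + 2 + 2 + 0 + 0 = 9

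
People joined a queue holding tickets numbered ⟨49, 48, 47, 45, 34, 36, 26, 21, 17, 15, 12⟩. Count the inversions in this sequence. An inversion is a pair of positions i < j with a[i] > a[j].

There are 54 inversions.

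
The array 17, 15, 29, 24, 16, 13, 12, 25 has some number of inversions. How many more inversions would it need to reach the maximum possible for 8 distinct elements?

11

Maximum inversions for 8 distinct elements is C(8, 2) = 8·7/2 = 28.
Current inversions — for each element, count later smaller elements:
17: 4
15: 2
29: 5
24: 3
16: 2
13: 1
12: 0
25: 0
Current total: 4 + 2 + 5 + 3 + 2 + 1 + 0 + 0 = 17
Shortfall: 28 − 17 = 11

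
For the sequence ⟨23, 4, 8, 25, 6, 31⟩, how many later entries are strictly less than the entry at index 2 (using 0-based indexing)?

1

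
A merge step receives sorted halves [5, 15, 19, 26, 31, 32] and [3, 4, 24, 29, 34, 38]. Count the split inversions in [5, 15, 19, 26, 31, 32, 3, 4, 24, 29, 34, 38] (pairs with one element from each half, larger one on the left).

For each element r of the right run, count left-run elements greater than r:
r = 3: 5, 15, 19, 26, 31, 32 → 6
r = 4: 5, 15, 19, 26, 31, 32 → 6
r = 24: 26, 31, 32 → 3
r = 29: 31, 32 → 2
r = 34: none → 0
r = 38: none → 0
Cross-inversions: 6 + 6 + 3 + 2 + 0 + 0 = 17

17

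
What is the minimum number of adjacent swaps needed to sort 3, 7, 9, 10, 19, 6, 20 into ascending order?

The minimum number of adjacent swaps to sort an array equals its inversion count, since every such swap removes exactly one inversion.
Count inversions — for each element, later elements that are smaller:
3: none → 0
7: 6 → 1
9: 6 → 1
10: 6 → 1
19: 6 → 1
6: none → 0
20: none → 0
Total inversions: 0 + 1 + 1 + 1 + 1 + 0 + 0 = 4

There are 4 adjacent swaps.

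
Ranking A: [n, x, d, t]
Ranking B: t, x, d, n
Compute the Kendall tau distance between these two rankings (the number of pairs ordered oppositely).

5 discordant pairs

Assign each item its position (1..4) in the first ordering, then rewrite the second ordering as that position sequence:
positions: n→1, x→2, d→3, t→4
second ordering as positions: [4, 2, 3, 1]
Discordant pairs = inversions in this position sequence.
4: 2, 3, 1 → 3
2: 1 → 1
3: 1 → 1
1: 0
Total: 3 + 1 + 1 + 0 = 5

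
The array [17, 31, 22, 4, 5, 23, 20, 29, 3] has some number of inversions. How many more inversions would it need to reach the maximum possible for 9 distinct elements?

16

Maximum inversions for 9 distinct elements is C(9, 2) = 9·8/2 = 36.
Current inversions — for each element, count later smaller elements:
17: 3
31: 7
22: 4
4: 1
5: 1
23: 2
20: 1
29: 1
3: 0
Current total: 3 + 7 + 4 + 1 + 1 + 2 + 1 + 1 + 0 = 20
Shortfall: 36 − 20 = 16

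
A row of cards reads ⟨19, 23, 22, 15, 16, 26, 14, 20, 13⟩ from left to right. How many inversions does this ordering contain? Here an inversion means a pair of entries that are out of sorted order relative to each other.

24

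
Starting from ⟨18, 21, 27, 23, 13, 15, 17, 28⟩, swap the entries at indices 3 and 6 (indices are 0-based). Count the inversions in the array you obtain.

Positions 3 and 6 hold 23 and 17; after swapping, the array is [18, 21, 27, 17, 13, 15, 23, 28].
Element-by-element contributions:
18: 3
21: 3
27: 4
17: 2
13: 0
15: 0
23: 0
28: 0
Sum: 3 + 3 + 4 + 2 + 0 + 0 + 0 + 0 = 12

12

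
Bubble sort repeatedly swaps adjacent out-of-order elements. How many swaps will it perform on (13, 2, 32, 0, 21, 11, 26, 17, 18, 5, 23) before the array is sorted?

24

The minimum number of adjacent swaps to sort an array equals its inversion count, since every such swap removes exactly one inversion.
Count inversions — for each element, later elements that are smaller:
13: 2, 0, 11, 5 → 4
2: 0 → 1
32: 0, 21, 11, 26, 17, 18, 5, 23 → 8
0: none → 0
21: 11, 17, 18, 5 → 4
11: 5 → 1
26: 17, 18, 5, 23 → 4
17: 5 → 1
18: 5 → 1
5: none → 0
23: none → 0
Total inversions: 4 + 1 + 8 + 0 + 4 + 1 + 4 + 1 + 1 + 0 + 0 = 24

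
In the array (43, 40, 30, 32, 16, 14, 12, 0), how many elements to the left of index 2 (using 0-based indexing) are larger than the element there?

The element at index 2 is 30.
Elements before it: 43, 40
Those larger than 30: 43, 40

2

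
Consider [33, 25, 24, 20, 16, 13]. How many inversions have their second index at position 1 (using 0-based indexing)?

The element at index 1 is 25.
Elements before it: 33
Those larger than 25: 33

1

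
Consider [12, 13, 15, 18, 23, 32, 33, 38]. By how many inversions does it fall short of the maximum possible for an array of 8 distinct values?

28

Maximum inversions for 8 distinct elements is C(8, 2) = 8·7/2 = 28.
Current inversions — for each element, count later smaller elements:
12: 0
13: 0
15: 0
18: 0
23: 0
32: 0
33: 0
38: 0
Current total: 0 + 0 + 0 + 0 + 0 + 0 + 0 + 0 = 0
Shortfall: 28 − 0 = 28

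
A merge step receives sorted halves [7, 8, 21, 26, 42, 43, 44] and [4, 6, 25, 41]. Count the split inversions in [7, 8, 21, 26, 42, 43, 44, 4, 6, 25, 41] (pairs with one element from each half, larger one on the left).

21 cross-inversions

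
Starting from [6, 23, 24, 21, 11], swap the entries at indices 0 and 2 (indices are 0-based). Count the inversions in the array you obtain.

8 inversions

Positions 0 and 2 hold 6 and 24; after swapping, the array is [24, 23, 6, 21, 11].
Element-by-element contributions:
24: 4
23: 3
6: 0
21: 1
11: 0
Sum: 4 + 3 + 0 + 1 + 0 = 8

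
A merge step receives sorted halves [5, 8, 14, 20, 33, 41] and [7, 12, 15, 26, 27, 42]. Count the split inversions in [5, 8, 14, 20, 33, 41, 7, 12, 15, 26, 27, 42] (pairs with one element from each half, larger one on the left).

There are 16 cross-inversions.

For each element r of the right run, count left-run elements greater than r:
r = 7: 8, 14, 20, 33, 41 → 5
r = 12: 14, 20, 33, 41 → 4
r = 15: 20, 33, 41 → 3
r = 26: 33, 41 → 2
r = 27: 33, 41 → 2
r = 42: none → 0
Cross-inversions: 5 + 4 + 3 + 2 + 2 + 0 = 16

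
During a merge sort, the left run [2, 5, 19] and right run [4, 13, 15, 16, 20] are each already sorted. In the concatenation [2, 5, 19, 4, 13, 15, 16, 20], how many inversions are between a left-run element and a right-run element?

Count, for every r in R, how many entries of L exceed r:
r = 4: 5, 19 → 2
r = 13: 19 → 1
r = 15: 19 → 1
r = 16: 19 → 1
r = 20: none → 0
Cross-inversions: 2 + 1 + 1 + 1 + 0 = 5

5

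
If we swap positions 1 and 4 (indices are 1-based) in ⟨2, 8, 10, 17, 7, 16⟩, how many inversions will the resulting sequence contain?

9

Positions 1 and 4 hold 2 and 17; after swapping, the array is [17, 8, 10, 2, 7, 16].
Sweep left to right; for each value list the smaller values that follow it:
17: 5
8: 2
10: 2
2: 0
7: 0
16: 0
Sum: 5 + 2 + 2 + 0 + 0 + 0 = 9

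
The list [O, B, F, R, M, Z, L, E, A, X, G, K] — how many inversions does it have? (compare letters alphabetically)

35 inversions

Element-by-element contributions:
O: 8
B: 1
F: 2
R: 6
M: 5
Z: 6
L: 4
E: 1
A: 0
X: 2
G: 0
K: 0
Sum: 8 + 1 + 2 + 6 + 5 + 6 + 4 + 1 + 0 + 2 + 0 + 0 = 35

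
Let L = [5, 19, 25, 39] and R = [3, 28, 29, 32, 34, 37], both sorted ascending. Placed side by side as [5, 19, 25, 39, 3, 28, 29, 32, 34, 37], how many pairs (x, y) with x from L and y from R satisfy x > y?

9 cross-inversions

Take each right-half value and tally the left-half values above it:
r = 3: 5, 19, 25, 39 → 4
r = 28: 39 → 1
r = 29: 39 → 1
r = 32: 39 → 1
r = 34: 39 → 1
r = 37: 39 → 1
Cross-inversions: 4 + 1 + 1 + 1 + 1 + 1 = 9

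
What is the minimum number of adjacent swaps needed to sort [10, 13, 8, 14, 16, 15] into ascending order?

3 swaps

Each adjacent swap fixes exactly one inversion, so the minimum swap count equals the number of inversions.
Count inversions — for each element, later elements that are smaller:
10: 8 → 1
13: 8 → 1
8: none → 0
14: none → 0
16: 15 → 1
15: none → 0
Total inversions: 1 + 1 + 0 + 0 + 1 + 0 = 3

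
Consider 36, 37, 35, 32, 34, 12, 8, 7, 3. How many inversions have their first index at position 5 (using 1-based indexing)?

The element at index 5 is 34.
Elements after it: 12, 8, 7, 3
Those smaller than 34: 12, 8, 7, 3

4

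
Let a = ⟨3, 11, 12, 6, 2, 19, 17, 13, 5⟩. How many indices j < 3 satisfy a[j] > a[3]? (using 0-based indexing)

2 such elements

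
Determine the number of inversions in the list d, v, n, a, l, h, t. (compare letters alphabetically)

Listing every pair i<j with a[i]>a[j] (using 1-based positions):
(1,4): d > a
(2,3): v > n
(2,4): v > a
(2,5): v > l
(2,6): v > h
(2,7): v > t
(3,4): n > a
(3,5): n > l
(3,6): n > h
(5,6): l > h
That's 10 pairs.

Inversions: 10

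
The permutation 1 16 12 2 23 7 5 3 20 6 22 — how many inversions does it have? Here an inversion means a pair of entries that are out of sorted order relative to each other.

22 inversions

Sweep left to right; for each value list the smaller values that follow it:
1: 0
16: 6
12: 5
2: 0
23: 6
7: 3
5: 1
3: 0
20: 1
6: 0
22: 0
Sum: 0 + 6 + 5 + 0 + 6 + 3 + 1 + 0 + 1 + 0 + 0 = 22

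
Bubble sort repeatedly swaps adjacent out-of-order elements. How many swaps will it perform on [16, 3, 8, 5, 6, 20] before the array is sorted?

Swaps: 6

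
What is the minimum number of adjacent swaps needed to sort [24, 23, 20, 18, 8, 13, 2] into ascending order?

20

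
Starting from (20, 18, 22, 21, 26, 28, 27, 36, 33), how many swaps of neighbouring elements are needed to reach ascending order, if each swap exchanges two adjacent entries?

4

Minimum adjacent swaps = number of inversions (each swap of adjacent out-of-order elements removes one inversion and no swap can remove more).
Count inversions — for each element, later elements that are smaller:
20: 18 → 1
18: none → 0
22: 21 → 1
21: none → 0
26: none → 0
28: 27 → 1
27: none → 0
36: 33 → 1
33: none → 0
Total inversions: 1 + 0 + 1 + 0 + 0 + 1 + 0 + 1 + 0 = 4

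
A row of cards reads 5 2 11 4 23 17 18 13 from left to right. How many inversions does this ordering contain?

Count, for each position, how many later elements it exceeds:
5 → 2, 4 → 2
2 → none → 0
11 → 4 → 1
4 → none → 0
23 → 17, 18, 13 → 3
17 → 13 → 1
18 → 13 → 1
13 → none → 0
Sum: 2 + 0 + 1 + 0 + 3 + 1 + 1 + 0 = 8

8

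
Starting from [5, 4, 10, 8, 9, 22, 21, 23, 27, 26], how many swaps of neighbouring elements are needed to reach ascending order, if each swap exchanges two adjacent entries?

5

The minimum number of adjacent swaps to sort an array equals its inversion count, since every such swap removes exactly one inversion.
Count inversions — for each element, later elements that are smaller:
5: 4 → 1
4: none → 0
10: 8, 9 → 2
8: none → 0
9: none → 0
22: 21 → 1
21: none → 0
23: none → 0
27: 26 → 1
26: none → 0
Total inversions: 1 + 0 + 2 + 0 + 0 + 1 + 0 + 0 + 1 + 0 = 5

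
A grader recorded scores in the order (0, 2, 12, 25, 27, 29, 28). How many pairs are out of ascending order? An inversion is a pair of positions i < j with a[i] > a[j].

1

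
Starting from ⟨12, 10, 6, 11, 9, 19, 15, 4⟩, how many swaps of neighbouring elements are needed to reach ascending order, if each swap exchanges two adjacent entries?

Minimum adjacent swaps = number of inversions (each swap of adjacent out-of-order elements removes one inversion and no swap can remove more).
Count inversions — for each element, later elements that are smaller:
12: 10, 6, 11, 9, 4 → 5
10: 6, 9, 4 → 3
6: 4 → 1
11: 9, 4 → 2
9: 4 → 1
19: 15, 4 → 2
15: 4 → 1
4: none → 0
Total inversions: 5 + 3 + 1 + 2 + 1 + 2 + 1 + 0 = 15

15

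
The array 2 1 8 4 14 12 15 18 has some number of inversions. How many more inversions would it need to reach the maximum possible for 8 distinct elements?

Maximum inversions for 8 distinct elements is C(8, 2) = 8·7/2 = 28.
Current inversions — for each element, count later smaller elements:
2: 1
1: 0
8: 1
4: 0
14: 1
12: 0
15: 0
18: 0
Current total: 1 + 0 + 1 + 0 + 1 + 0 + 0 + 0 = 3
Shortfall: 28 − 3 = 25

25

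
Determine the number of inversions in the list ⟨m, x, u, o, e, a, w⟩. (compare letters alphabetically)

13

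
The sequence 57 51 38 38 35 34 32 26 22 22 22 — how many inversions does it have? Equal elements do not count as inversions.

Count, for each position, how many later elements it exceeds:
57 → 51, 38, 38, 35, 34, 32, 26, 22, 22, 22 → 10
51 → 38, 38, 35, 34, 32, 26, 22, 22, 22 → 9
38 → 35, 34, 32, 26, 22, 22, 22 → 7
38 → 35, 34, 32, 26, 22, 22, 22 → 7
35 → 34, 32, 26, 22, 22, 22 → 6
34 → 32, 26, 22, 22, 22 → 5
32 → 26, 22, 22, 22 → 4
26 → 22, 22, 22 → 3
22 → none → 0
22 → none → 0
22 → none → 0
Sum: 10 + 9 + 7 + 7 + 6 + 5 + 4 + 3 + 0 + 0 + 0 = 51

51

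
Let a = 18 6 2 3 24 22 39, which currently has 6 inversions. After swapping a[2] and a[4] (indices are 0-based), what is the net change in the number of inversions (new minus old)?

Positions 2 and 4 hold 2 and 24; after swapping, the array is [18, 6, 24, 3, 2, 22, 39].
For each element, count later entries that are smaller:
18: 3
6: 2
24: 3
3: 1
2: 0
22: 0
39: 0
Sum: 3 + 2 + 3 + 1 + 0 + 0 + 0 = 9
Change: 9 − 6 = +3

+3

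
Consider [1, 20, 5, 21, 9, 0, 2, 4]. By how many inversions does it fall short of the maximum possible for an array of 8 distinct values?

12

Maximum inversions for 8 distinct elements is C(8, 2) = 8·7/2 = 28.
Current inversions — for each element, count later smaller elements:
1: 1
20: 5
5: 3
21: 4
9: 3
0: 0
2: 0
4: 0
Current total: 1 + 5 + 3 + 4 + 3 + 0 + 0 + 0 = 16
Shortfall: 28 − 16 = 12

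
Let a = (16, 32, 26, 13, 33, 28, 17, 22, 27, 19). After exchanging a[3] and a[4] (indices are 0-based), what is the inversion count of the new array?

Positions 3 and 4 hold 13 and 33; after swapping, the array is [16, 32, 26, 33, 13, 28, 17, 22, 27, 19].
Count, for each position, how many later elements it exceeds:
16 → 13 → 1
32 → 26, 13, 28, 17, 22, 27, 19 → 7
26 → 13, 17, 22, 19 → 4
33 → 13, 28, 17, 22, 27, 19 → 6
13 → none → 0
28 → 17, 22, 27, 19 → 4
17 → none → 0
22 → 19 → 1
27 → 19 → 1
19 → none → 0
Sum: 1 + 7 + 4 + 6 + 0 + 4 + 0 + 1 + 1 + 0 = 24

24 inversions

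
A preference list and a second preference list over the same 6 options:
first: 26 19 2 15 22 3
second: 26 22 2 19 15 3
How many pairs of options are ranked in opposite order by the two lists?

4

Assign each item its position (1..6) in the first ordering, then rewrite the second ordering as that position sequence:
positions: 26→1, 19→2, 2→3, 15→4, 22→5, 3→6
second ordering as positions: [1, 5, 3, 2, 4, 6]
Discordant pairs = inversions in this position sequence.
1: 0
5: 3, 2, 4 → 3
3: 2 → 1
2: 0
4: 0
6: 0
Total: 0 + 3 + 1 + 0 + 0 + 0 = 4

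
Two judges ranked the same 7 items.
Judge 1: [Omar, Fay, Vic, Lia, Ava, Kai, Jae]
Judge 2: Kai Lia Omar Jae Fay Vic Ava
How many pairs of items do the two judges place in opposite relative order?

11

Assign each item its position (1..7) in the first ordering, then rewrite the second ordering as that position sequence:
positions: Omar→1, Fay→2, Vic→3, Lia→4, Ava→5, Kai→6, Jae→7
second ordering as positions: [6, 4, 1, 7, 2, 3, 5]
Discordant pairs = inversions in this position sequence.
6: 4, 1, 2, 3, 5 → 5
4: 1, 2, 3 → 3
1: 0
7: 2, 3, 5 → 3
2: 0
3: 0
5: 0
Total: 5 + 3 + 0 + 3 + 0 + 0 + 0 = 11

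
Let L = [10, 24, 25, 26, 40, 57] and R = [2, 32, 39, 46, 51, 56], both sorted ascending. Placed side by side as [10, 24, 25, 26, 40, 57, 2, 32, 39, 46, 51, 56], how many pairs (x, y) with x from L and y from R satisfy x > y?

Split inversions: 13

Count, for every r in R, how many entries of L exceed r:
r = 2: 10, 24, 25, 26, 40, 57 → 6
r = 32: 40, 57 → 2
r = 39: 40, 57 → 2
r = 46: 57 → 1
r = 51: 57 → 1
r = 56: 57 → 1
Cross-inversions: 6 + 2 + 2 + 1 + 1 + 1 = 13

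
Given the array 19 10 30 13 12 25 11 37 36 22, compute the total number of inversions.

17

Sweep left to right; for each value list the smaller values that follow it:
19: 4
10: 0
30: 5
13: 2
12: 1
25: 2
11: 0
37: 2
36: 1
22: 0
Sum: 4 + 0 + 5 + 2 + 1 + 2 + 0 + 2 + 1 + 0 = 17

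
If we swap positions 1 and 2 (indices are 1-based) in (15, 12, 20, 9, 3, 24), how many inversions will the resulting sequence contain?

Positions 1 and 2 hold 15 and 12; after swapping, the array is [12, 15, 20, 9, 3, 24].
Count, for each position, how many later elements it exceeds:
12: 2
15: 2
20: 2
9: 1
3: 0
24: 0
Sum: 2 + 2 + 2 + 1 + 0 + 0 = 7

7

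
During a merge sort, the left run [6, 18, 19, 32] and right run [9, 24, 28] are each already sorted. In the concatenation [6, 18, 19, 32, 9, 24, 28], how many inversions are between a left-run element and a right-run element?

There are 5 split inversions.

Take each right-half value and tally the left-half values above it:
r = 9: 18, 19, 32 → 3
r = 24: 32 → 1
r = 28: 32 → 1
Cross-inversions: 3 + 1 + 1 = 5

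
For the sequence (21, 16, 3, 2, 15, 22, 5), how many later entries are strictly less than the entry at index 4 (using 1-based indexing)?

The element at index 4 is 2.
Elements after it: 15, 22, 5
None of them are smaller than 2.

0 such elements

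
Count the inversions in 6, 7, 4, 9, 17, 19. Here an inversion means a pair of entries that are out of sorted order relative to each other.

Out-of-order index pairs (1-indexed):
(1,3): 6 > 4
(2,3): 7 > 4
That's 2 pairs.

2 inversions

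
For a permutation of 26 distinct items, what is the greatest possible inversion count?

The maximum occurs when the array is in strictly decreasing order: every one of the C(26, 2) pairs is inverted.
C(26, 2) = 26·25/2 = 325

There are 325 inversions.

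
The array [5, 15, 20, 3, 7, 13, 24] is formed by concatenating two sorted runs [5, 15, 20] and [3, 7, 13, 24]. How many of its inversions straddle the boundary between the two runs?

7

For each element r of the right run, count left-run elements greater than r:
r = 3: 5, 15, 20 → 3
r = 7: 15, 20 → 2
r = 13: 15, 20 → 2
r = 24: none → 0
Cross-inversions: 3 + 2 + 2 + 0 = 7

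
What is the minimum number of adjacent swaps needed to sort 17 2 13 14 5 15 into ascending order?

7 swaps

Minimum adjacent swaps = number of inversions (each swap of adjacent out-of-order elements removes one inversion and no swap can remove more).
Count inversions — for each element, later elements that are smaller:
17: 2, 13, 14, 5, 15 → 5
2: none → 0
13: 5 → 1
14: 5 → 1
5: none → 0
15: none → 0
Total inversions: 5 + 0 + 1 + 1 + 0 + 0 = 7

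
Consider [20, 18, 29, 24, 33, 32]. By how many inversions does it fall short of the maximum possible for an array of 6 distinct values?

12

Maximum inversions for 6 distinct elements is C(6, 2) = 6·5/2 = 15.
Current inversions — for each element, count later smaller elements:
20: 1
18: 0
29: 1
24: 0
33: 1
32: 0
Current total: 1 + 0 + 1 + 0 + 1 + 0 = 3
Shortfall: 15 − 3 = 12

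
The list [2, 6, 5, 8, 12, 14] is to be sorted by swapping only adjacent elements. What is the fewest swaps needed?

Each adjacent swap fixes exactly one inversion, so the minimum swap count equals the number of inversions.
Count inversions — for each element, later elements that are smaller:
2: none → 0
6: 5 → 1
5: none → 0
8: none → 0
12: none → 0
14: none → 0
Total inversions: 0 + 1 + 0 + 0 + 0 + 0 = 1

Swaps: 1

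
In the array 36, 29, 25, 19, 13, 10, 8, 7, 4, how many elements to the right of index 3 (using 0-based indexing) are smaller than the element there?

5 such elements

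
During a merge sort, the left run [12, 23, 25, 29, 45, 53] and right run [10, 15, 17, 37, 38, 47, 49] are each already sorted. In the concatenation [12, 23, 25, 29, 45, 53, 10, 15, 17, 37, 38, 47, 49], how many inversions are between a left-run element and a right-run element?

22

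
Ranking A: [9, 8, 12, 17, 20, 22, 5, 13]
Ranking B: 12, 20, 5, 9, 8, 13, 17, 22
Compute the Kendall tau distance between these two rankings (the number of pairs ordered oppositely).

Assign each item its position (1..8) in the first ordering, then rewrite the second ordering as that position sequence:
positions: 9→1, 8→2, 12→3, 17→4, 20→5, 22→6, 5→7, 13→8
second ordering as positions: [3, 5, 7, 1, 2, 8, 4, 6]
Discordant pairs = inversions in this position sequence.
3: 1, 2 → 2
5: 1, 2, 4 → 3
7: 1, 2, 4, 6 → 4
1: 0
2: 0
8: 4, 6 → 2
4: 0
6: 0
Total: 2 + 3 + 4 + 0 + 0 + 2 + 0 + 0 = 11

There are 11 discordant pairs.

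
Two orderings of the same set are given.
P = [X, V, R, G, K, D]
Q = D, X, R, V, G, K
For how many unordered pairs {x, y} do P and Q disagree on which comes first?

Disagreeing pairs: 6

Assign each item its position (1..6) in the first ordering, then rewrite the second ordering as that position sequence:
positions: X→1, V→2, R→3, G→4, K→5, D→6
second ordering as positions: [6, 1, 3, 2, 4, 5]
Discordant pairs = inversions in this position sequence.
6: 1, 3, 2, 4, 5 → 5
1: 0
3: 2 → 1
2: 0
4: 0
5: 0
Total: 5 + 0 + 1 + 0 + 0 + 0 = 6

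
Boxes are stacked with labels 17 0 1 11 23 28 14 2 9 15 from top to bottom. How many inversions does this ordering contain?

Count, for each position, how many later elements it exceeds:
17 → 0, 1, 11, 14, 2, 9, 15 → 7
0 → none → 0
1 → none → 0
11 → 2, 9 → 2
23 → 14, 2, 9, 15 → 4
28 → 14, 2, 9, 15 → 4
14 → 2, 9 → 2
2 → none → 0
9 → none → 0
15 → none → 0
Sum: 7 + 0 + 0 + 2 + 4 + 4 + 2 + 0 + 0 + 0 = 19

19 inversions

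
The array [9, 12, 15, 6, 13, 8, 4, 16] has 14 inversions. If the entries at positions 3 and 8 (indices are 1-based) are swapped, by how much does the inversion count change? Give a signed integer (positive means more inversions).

+1

Positions 3 and 8 hold 15 and 16; after swapping, the array is [9, 12, 16, 6, 13, 8, 4, 15].
Element-by-element contributions:
9: 3
12: 3
16: 5
6: 1
13: 2
8: 1
4: 0
15: 0
Sum: 3 + 3 + 5 + 1 + 2 + 1 + 0 + 0 = 15
Change: 15 − 14 = +1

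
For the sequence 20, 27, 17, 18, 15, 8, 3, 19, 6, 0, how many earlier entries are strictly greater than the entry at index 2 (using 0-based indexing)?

2 such elements

The element at index 2 is 17.
Elements before it: 20, 27
Those larger than 17: 20, 27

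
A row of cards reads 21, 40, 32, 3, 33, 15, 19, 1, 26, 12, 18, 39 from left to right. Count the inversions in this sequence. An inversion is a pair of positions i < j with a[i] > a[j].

37 out-of-order pairs

Element-by-element contributions:
21: 6
40: 10
32: 7
3: 1
33: 6
15: 2
19: 3
1: 0
26: 2
12: 0
18: 0
39: 0
Sum: 6 + 10 + 7 + 1 + 6 + 2 + 3 + 0 + 2 + 0 + 0 + 0 = 37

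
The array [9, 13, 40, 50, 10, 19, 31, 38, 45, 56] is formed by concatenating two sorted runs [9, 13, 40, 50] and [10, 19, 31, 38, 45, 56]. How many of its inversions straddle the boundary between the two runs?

Take each right-half value and tally the left-half values above it:
r = 10: 13, 40, 50 → 3
r = 19: 40, 50 → 2
r = 31: 40, 50 → 2
r = 38: 40, 50 → 2
r = 45: 50 → 1
r = 56: none → 0
Cross-inversions: 3 + 2 + 2 + 2 + 1 + 0 = 10

10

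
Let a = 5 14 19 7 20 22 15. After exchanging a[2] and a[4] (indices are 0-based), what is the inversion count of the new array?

There are 6 inversions.

Positions 2 and 4 hold 19 and 20; after swapping, the array is [5, 14, 20, 7, 19, 22, 15].
Count, for each position, how many later elements it exceeds:
5 → none → 0
14 → 7 → 1
20 → 7, 19, 15 → 3
7 → none → 0
19 → 15 → 1
22 → 15 → 1
15 → none → 0
Sum: 0 + 1 + 3 + 0 + 1 + 1 + 0 = 6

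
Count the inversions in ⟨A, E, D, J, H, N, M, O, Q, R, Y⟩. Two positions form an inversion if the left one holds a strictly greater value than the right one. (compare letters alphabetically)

Inversions: 3

Sweep left to right; for each value list the smaller values that follow it:
A → none → 0
E → D → 1
D → none → 0
J → H → 1
H → none → 0
N → M → 1
M → none → 0
O → none → 0
Q → none → 0
R → none → 0
Y → none → 0
Sum: 0 + 1 + 0 + 1 + 0 + 1 + 0 + 0 + 0 + 0 + 0 = 3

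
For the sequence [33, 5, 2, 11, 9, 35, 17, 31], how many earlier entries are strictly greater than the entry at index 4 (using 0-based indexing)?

2 such elements

The element at index 4 is 9.
Elements before it: 33, 5, 2, 11
Those larger than 9: 33, 11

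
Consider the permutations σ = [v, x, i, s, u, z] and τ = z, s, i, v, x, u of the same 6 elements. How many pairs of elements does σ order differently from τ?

There are 10 discordant pairs.

Assign each item its position (1..6) in the first ordering, then rewrite the second ordering as that position sequence:
positions: v→1, x→2, i→3, s→4, u→5, z→6
second ordering as positions: [6, 4, 3, 1, 2, 5]
Discordant pairs = inversions in this position sequence.
6: 4, 3, 1, 2, 5 → 5
4: 3, 1, 2 → 3
3: 1, 2 → 2
1: 0
2: 0
5: 0
Total: 5 + 3 + 2 + 0 + 0 + 0 = 10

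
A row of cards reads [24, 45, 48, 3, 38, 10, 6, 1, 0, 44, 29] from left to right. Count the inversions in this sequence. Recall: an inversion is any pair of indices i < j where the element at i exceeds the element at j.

Element-by-element contributions:
24 → 3, 10, 6, 1, 0 → 5
45 → 3, 38, 10, 6, 1, 0, 44, 29 → 8
48 → 3, 38, 10, 6, 1, 0, 44, 29 → 8
3 → 1, 0 → 2
38 → 10, 6, 1, 0, 29 → 5
10 → 6, 1, 0 → 3
6 → 1, 0 → 2
1 → 0 → 1
0 → none → 0
44 → 29 → 1
29 → none → 0
Sum: 5 + 8 + 8 + 2 + 5 + 3 + 2 + 1 + 0 + 1 + 0 = 35

35 inversions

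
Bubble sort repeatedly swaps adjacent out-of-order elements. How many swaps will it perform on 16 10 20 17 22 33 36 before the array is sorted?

Minimum adjacent swaps = number of inversions (each swap of adjacent out-of-order elements removes one inversion and no swap can remove more).
Count inversions — for each element, later elements that are smaller:
16: 10 → 1
10: none → 0
20: 17 → 1
17: none → 0
22: none → 0
33: none → 0
36: none → 0
Total inversions: 1 + 0 + 1 + 0 + 0 + 0 + 0 = 2

2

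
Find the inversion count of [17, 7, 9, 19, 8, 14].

There are 7 inversions.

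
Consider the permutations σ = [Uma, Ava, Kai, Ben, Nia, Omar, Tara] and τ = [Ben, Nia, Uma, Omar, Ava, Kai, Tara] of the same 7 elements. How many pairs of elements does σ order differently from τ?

Assign each item its position (1..7) in the first ordering, then rewrite the second ordering as that position sequence:
positions: Uma→1, Ava→2, Kai→3, Ben→4, Nia→5, Omar→6, Tara→7
second ordering as positions: [4, 5, 1, 6, 2, 3, 7]
Discordant pairs = inversions in this position sequence.
4: 1, 2, 3 → 3
5: 1, 2, 3 → 3
1: 0
6: 2, 3 → 2
2: 0
3: 0
7: 0
Total: 3 + 3 + 0 + 2 + 0 + 0 + 0 = 8

Discordant pairs: 8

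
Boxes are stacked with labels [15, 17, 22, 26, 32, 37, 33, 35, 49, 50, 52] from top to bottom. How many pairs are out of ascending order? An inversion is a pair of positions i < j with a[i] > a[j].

2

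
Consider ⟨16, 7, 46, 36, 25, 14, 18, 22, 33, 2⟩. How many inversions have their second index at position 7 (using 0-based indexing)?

3

The element at index 7 is 22.
Elements before it: 16, 7, 46, 36, 25, 14, 18
Those larger than 22: 46, 36, 25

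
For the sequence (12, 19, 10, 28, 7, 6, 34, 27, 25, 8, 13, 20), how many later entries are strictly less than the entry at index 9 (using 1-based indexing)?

The element at index 9 is 25.
Elements after it: 8, 13, 20
Those smaller than 25: 8, 13, 20

3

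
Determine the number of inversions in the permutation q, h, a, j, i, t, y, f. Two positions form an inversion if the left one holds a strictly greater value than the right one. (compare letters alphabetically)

12 inversions

Sweep left to right; for each value list the smaller values that follow it:
q: 5
h: 2
a: 0
j: 2
i: 1
t: 1
y: 1
f: 0
Sum: 5 + 2 + 0 + 2 + 1 + 1 + 1 + 0 = 12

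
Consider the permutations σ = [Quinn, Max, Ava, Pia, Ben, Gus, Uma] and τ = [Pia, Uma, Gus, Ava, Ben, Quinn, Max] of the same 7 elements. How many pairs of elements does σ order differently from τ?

Discordant pairs: 16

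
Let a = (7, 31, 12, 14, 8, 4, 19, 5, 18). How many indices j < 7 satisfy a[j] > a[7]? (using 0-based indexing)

6 such elements

The element at index 7 is 5.
Elements before it: 7, 31, 12, 14, 8, 4, 19
Those larger than 5: 7, 31, 12, 14, 8, 19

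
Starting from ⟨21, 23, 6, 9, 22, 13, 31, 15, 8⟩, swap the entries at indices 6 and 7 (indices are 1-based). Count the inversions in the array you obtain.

20 inversions

Positions 6 and 7 hold 13 and 31; after swapping, the array is [21, 23, 6, 9, 22, 31, 13, 15, 8].
For each element, count later entries that are smaller:
21 → 6, 9, 13, 15, 8 → 5
23 → 6, 9, 22, 13, 15, 8 → 6
6 → none → 0
9 → 8 → 1
22 → 13, 15, 8 → 3
31 → 13, 15, 8 → 3
13 → 8 → 1
15 → 8 → 1
8 → none → 0
Sum: 5 + 6 + 0 + 1 + 3 + 3 + 1 + 1 + 0 = 20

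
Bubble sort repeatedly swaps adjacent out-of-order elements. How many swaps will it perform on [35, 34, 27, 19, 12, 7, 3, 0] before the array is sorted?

28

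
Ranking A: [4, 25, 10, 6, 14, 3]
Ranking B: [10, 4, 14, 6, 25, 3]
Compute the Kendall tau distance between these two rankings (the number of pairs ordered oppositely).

Assign each item its position (1..6) in the first ordering, then rewrite the second ordering as that position sequence:
positions: 4→1, 25→2, 10→3, 6→4, 14→5, 3→6
second ordering as positions: [3, 1, 5, 4, 2, 6]
Discordant pairs = inversions in this position sequence.
3: 1, 2 → 2
1: 0
5: 4, 2 → 2
4: 2 → 1
2: 0
6: 0
Total: 2 + 0 + 2 + 1 + 0 + 0 = 5

5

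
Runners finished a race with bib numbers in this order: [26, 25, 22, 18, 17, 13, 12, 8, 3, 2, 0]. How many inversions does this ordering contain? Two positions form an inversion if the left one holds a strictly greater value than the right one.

55

For each element, count later entries that are smaller:
26: 10
25: 9
22: 8
18: 7
17: 6
13: 5
12: 4
8: 3
3: 2
2: 1
0: 0
Sum: 10 + 9 + 8 + 7 + 6 + 5 + 4 + 3 + 2 + 1 + 0 = 55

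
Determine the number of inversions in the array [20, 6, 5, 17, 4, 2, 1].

Count, for each position, how many later elements it exceeds:
20 → 6, 5, 17, 4, 2, 1 → 6
6 → 5, 4, 2, 1 → 4
5 → 4, 2, 1 → 3
17 → 4, 2, 1 → 3
4 → 2, 1 → 2
2 → 1 → 1
1 → none → 0
Sum: 6 + 4 + 3 + 3 + 2 + 1 + 0 = 19

19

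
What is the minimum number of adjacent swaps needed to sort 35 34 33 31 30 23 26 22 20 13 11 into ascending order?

The minimum number of adjacent swaps to sort an array equals its inversion count, since every such swap removes exactly one inversion.
Count inversions — for each element, later elements that are smaller:
35: 34, 33, 31, 30, 23, 26, 22, 20, 13, 11 → 10
34: 33, 31, 30, 23, 26, 22, 20, 13, 11 → 9
33: 31, 30, 23, 26, 22, 20, 13, 11 → 8
31: 30, 23, 26, 22, 20, 13, 11 → 7
30: 23, 26, 22, 20, 13, 11 → 6
23: 22, 20, 13, 11 → 4
26: 22, 20, 13, 11 → 4
22: 20, 13, 11 → 3
20: 13, 11 → 2
13: 11 → 1
11: none → 0
Total inversions: 10 + 9 + 8 + 7 + 6 + 4 + 4 + 3 + 2 + 1 + 0 = 54

54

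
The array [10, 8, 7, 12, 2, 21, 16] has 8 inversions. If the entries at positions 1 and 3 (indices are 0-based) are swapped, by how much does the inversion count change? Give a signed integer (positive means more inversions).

+1

Positions 1 and 3 hold 8 and 12; after swapping, the array is [10, 12, 7, 8, 2, 21, 16].
Count, for each position, how many later elements it exceeds:
10 → 7, 8, 2 → 3
12 → 7, 8, 2 → 3
7 → 2 → 1
8 → 2 → 1
2 → none → 0
21 → 16 → 1
16 → none → 0
Sum: 3 + 3 + 1 + 1 + 0 + 1 + 0 = 9
Change: 9 − 8 = +1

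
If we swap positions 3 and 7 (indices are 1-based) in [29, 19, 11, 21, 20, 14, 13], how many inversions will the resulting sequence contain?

Positions 3 and 7 hold 11 and 13; after swapping, the array is [29, 19, 13, 21, 20, 14, 11].
Element-by-element contributions:
29: 6
19: 3
13: 1
21: 3
20: 2
14: 1
11: 0
Sum: 6 + 3 + 1 + 3 + 2 + 1 + 0 = 16

16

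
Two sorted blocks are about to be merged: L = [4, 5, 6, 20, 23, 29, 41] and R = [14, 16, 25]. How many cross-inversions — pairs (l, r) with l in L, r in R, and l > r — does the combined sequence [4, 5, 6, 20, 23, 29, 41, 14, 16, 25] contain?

Take each right-half value and tally the left-half values above it:
r = 14: 20, 23, 29, 41 → 4
r = 16: 20, 23, 29, 41 → 4
r = 25: 29, 41 → 2
Cross-inversions: 4 + 4 + 2 = 10

10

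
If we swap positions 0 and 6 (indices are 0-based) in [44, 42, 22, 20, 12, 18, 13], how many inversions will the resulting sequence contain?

Positions 0 and 6 hold 44 and 13; after swapping, the array is [13, 42, 22, 20, 12, 18, 44].
Element-by-element contributions:
13: 1
42: 4
22: 3
20: 2
12: 0
18: 0
44: 0
Sum: 1 + 4 + 3 + 2 + 0 + 0 + 0 = 10

10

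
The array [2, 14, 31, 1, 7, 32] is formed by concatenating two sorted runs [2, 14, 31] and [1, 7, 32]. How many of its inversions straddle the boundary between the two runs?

5

Take each right-half value and tally the left-half values above it:
r = 1: 2, 14, 31 → 3
r = 7: 14, 31 → 2
r = 32: none → 0
Cross-inversions: 3 + 2 + 0 = 5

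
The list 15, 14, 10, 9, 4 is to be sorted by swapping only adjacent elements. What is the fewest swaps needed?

10 adjacent swaps

Minimum adjacent swaps = number of inversions (each swap of adjacent out-of-order elements removes one inversion and no swap can remove more).
Count inversions — for each element, later elements that are smaller:
15: 14, 10, 9, 4 → 4
14: 10, 9, 4 → 3
10: 9, 4 → 2
9: 4 → 1
4: none → 0
Total inversions: 4 + 3 + 2 + 1 + 0 = 10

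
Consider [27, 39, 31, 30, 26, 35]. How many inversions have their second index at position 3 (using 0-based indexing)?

2 such elements

The element at index 3 is 30.
Elements before it: 27, 39, 31
Those larger than 30: 39, 31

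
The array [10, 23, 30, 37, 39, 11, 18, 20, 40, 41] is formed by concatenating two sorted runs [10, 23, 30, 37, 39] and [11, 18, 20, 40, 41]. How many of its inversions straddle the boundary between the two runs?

Take each right-half value and tally the left-half values above it:
r = 11: 23, 30, 37, 39 → 4
r = 18: 23, 30, 37, 39 → 4
r = 20: 23, 30, 37, 39 → 4
r = 40: none → 0
r = 41: none → 0
Cross-inversions: 4 + 4 + 4 + 0 + 0 = 12

12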